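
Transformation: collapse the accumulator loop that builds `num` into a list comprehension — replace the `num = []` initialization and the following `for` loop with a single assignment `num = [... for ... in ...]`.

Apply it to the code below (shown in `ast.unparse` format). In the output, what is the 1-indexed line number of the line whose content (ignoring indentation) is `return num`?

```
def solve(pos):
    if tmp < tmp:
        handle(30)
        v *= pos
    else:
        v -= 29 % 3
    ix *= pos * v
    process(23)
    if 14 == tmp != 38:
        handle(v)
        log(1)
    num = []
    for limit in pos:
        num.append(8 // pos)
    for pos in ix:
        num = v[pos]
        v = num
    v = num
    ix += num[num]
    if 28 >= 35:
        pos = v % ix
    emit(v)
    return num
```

Transformed code:
def solve(pos):
    if tmp < tmp:
        handle(30)
        v *= pos
    else:
        v -= 29 % 3
    ix *= pos * v
    process(23)
    if 14 == tmp != 38:
        handle(v)
        log(1)
    num = [8 // pos for limit in pos]
    for pos in ix:
        num = v[pos]
        v = num
    v = num
    ix += num[num]
    if 28 >= 35:
        pos = v % ix
    emit(v)
    return num

21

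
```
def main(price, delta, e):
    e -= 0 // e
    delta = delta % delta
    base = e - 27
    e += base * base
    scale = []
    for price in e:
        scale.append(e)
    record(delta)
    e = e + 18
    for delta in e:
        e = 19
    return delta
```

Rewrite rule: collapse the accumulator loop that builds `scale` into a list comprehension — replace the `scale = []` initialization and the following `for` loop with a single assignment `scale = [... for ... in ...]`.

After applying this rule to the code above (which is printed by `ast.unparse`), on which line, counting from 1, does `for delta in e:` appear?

9

Transformed code:
def main(price, delta, e):
    e -= 0 // e
    delta = delta % delta
    base = e - 27
    e += base * base
    scale = [e for price in e]
    record(delta)
    e = e + 18
    for delta in e:
        e = 19
    return delta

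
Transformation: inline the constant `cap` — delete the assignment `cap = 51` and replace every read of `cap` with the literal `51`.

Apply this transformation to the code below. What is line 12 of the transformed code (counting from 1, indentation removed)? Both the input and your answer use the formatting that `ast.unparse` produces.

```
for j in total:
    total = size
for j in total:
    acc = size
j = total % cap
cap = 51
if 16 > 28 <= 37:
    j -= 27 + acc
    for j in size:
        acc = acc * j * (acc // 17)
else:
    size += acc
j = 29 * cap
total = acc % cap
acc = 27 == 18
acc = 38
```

j = 29 * 51

Transformed code:
for j in total:
    total = size
for j in total:
    acc = size
j = total % 51
if 16 > 28 <= 37:
    j -= 27 + acc
    for j in size:
        acc = acc * j * (acc // 17)
else:
    size += acc
j = 29 * 51
total = acc % 51
acc = 27 == 18
acc = 38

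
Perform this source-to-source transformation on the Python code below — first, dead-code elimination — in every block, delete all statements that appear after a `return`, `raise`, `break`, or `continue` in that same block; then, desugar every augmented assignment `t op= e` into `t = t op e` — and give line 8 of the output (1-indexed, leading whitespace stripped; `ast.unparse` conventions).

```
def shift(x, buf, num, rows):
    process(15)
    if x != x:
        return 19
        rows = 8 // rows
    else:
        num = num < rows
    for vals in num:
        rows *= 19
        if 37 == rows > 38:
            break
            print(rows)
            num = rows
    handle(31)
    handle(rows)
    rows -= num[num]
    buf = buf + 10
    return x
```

Transformed code:
def shift(x, buf, num, rows):
    process(15)
    if x != x:
        return 19
    else:
        num = num < rows
    for vals in num:
        rows = rows * 19
        if 37 == rows > 38:
            break
    handle(31)
    handle(rows)
    rows = rows - num[num]
    buf = buf + 10
    return x

rows = rows * 19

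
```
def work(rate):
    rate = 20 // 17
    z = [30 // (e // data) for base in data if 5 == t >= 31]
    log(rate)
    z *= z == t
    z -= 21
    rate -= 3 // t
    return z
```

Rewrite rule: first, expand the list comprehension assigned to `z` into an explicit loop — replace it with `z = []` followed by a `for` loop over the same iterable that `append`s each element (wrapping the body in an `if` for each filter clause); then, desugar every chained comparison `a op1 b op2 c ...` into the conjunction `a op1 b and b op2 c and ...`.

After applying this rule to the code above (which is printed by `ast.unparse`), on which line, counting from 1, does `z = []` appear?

3

Transformed code:
def work(rate):
    rate = 20 // 17
    z = []
    for base in data:
        if 5 == t and t >= 31:
            z.append(30 // (e // data))
    log(rate)
    z *= z == t
    z -= 21
    rate -= 3 // t
    return z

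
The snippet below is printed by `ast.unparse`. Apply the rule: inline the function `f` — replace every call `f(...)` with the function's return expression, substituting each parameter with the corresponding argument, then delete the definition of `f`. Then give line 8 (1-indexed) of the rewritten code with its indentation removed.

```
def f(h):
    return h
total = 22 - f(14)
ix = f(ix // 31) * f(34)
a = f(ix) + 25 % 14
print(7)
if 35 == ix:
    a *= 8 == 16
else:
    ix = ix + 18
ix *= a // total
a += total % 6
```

Transformed code:
total = 22 - 14
ix = ix // 31 * 34
a = ix + 25 % 14
print(7)
if 35 == ix:
    a *= 8 == 16
else:
    ix = ix + 18
ix *= a // total
a += total % 6

ix = ix + 18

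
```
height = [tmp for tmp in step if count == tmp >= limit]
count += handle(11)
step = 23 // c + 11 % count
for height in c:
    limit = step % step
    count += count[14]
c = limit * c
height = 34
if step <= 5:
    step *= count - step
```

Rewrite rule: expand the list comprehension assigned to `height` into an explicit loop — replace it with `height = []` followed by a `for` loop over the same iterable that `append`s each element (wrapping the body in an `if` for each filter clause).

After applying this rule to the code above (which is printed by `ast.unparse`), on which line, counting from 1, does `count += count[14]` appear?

9

Transformed code:
height = []
for tmp in step:
    if count == tmp >= limit:
        height.append(tmp)
count += handle(11)
step = 23 // c + 11 % count
for height in c:
    limit = step % step
    count += count[14]
c = limit * c
height = 34
if step <= 5:
    step *= count - step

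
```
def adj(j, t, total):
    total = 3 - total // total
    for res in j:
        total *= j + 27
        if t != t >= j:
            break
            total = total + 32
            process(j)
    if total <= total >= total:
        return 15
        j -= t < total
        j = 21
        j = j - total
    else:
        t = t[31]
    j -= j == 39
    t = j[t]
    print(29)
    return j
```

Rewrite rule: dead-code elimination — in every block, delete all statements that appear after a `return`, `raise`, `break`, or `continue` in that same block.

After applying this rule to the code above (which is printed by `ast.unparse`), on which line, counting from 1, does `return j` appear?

14

Transformed code:
def adj(j, t, total):
    total = 3 - total // total
    for res in j:
        total *= j + 27
        if t != t >= j:
            break
    if total <= total >= total:
        return 15
    else:
        t = t[31]
    j -= j == 39
    t = j[t]
    print(29)
    return j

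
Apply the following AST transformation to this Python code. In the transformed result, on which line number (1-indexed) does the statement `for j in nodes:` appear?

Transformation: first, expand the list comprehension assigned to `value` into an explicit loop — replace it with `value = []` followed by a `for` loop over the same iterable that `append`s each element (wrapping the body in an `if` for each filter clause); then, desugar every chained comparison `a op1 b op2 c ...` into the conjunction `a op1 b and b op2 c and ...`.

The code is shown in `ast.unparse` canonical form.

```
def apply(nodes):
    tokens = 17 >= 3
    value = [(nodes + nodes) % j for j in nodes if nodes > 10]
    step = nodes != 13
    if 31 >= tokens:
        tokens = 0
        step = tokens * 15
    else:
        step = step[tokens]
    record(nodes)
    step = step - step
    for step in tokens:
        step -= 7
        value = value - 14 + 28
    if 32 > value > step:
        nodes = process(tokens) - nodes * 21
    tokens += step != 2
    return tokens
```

4

Transformed code:
def apply(nodes):
    tokens = 17 >= 3
    value = []
    for j in nodes:
        if nodes > 10:
            value.append((nodes + nodes) % j)
    step = nodes != 13
    if 31 >= tokens:
        tokens = 0
        step = tokens * 15
    else:
        step = step[tokens]
    record(nodes)
    step = step - step
    for step in tokens:
        step -= 7
        value = value - 14 + 28
    if 32 > value and value > step:
        nodes = process(tokens) - nodes * 21
    tokens += step != 2
    return tokens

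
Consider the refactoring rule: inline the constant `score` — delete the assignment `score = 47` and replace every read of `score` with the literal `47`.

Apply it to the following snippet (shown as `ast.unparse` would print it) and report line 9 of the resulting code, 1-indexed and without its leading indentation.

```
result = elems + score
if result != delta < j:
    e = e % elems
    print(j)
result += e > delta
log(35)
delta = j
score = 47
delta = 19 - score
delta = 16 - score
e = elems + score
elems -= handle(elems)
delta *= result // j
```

delta = 16 - 47

Transformed code:
result = elems + 47
if result != delta < j:
    e = e % elems
    print(j)
result += e > delta
log(35)
delta = j
delta = 19 - 47
delta = 16 - 47
e = elems + 47
elems -= handle(elems)
delta *= result // j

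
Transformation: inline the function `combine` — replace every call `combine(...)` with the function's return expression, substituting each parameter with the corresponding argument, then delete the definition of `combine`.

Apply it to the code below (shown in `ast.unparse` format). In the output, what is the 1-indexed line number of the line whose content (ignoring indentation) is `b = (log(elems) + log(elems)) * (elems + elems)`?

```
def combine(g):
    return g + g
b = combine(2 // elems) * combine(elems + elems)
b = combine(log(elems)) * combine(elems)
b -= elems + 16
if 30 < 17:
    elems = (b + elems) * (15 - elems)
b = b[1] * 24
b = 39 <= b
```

2

Transformed code:
b = (2 // elems + 2 // elems) * (elems + elems + (elems + elems))
b = (log(elems) + log(elems)) * (elems + elems)
b -= elems + 16
if 30 < 17:
    elems = (b + elems) * (15 - elems)
b = b[1] * 24
b = 39 <= b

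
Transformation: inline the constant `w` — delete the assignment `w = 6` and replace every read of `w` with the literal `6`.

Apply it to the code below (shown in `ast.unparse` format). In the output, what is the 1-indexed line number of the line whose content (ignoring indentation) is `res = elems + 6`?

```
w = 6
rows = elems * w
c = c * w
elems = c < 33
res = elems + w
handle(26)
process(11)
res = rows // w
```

4

Transformed code:
rows = elems * 6
c = c * 6
elems = c < 33
res = elems + 6
handle(26)
process(11)
res = rows // 6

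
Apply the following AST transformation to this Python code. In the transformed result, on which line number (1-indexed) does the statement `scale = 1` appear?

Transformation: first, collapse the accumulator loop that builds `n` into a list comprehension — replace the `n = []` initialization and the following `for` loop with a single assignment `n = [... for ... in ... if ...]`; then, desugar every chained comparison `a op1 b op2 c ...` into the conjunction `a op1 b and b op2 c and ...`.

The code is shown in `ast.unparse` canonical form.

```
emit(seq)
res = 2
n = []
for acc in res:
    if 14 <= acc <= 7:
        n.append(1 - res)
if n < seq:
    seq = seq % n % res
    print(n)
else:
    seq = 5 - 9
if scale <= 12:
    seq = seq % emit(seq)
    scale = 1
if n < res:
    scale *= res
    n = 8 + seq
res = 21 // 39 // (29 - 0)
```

11

Transformed code:
emit(seq)
res = 2
n = [1 - res for acc in res if 14 <= acc and acc <= 7]
if n < seq:
    seq = seq % n % res
    print(n)
else:
    seq = 5 - 9
if scale <= 12:
    seq = seq % emit(seq)
    scale = 1
if n < res:
    scale *= res
    n = 8 + seq
res = 21 // 39 // (29 - 0)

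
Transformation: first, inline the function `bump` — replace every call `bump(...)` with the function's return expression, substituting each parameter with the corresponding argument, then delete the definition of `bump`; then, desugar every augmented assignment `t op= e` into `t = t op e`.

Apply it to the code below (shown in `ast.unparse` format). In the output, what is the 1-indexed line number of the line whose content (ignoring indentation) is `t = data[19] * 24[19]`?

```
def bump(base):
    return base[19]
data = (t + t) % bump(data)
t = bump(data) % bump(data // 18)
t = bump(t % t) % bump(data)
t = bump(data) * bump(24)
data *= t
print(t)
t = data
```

Transformed code:
data = (t + t) % data[19]
t = data[19] % (data // 18)[19]
t = (t % t)[19] % data[19]
t = data[19] * 24[19]
data = data * t
print(t)
t = data

4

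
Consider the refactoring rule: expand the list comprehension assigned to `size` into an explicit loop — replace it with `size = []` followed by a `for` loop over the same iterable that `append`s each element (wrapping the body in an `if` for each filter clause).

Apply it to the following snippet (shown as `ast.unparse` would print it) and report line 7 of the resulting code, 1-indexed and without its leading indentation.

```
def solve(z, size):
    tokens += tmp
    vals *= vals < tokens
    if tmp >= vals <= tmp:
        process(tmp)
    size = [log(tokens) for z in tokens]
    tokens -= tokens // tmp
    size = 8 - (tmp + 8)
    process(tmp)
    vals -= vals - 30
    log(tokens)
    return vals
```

Transformed code:
def solve(z, size):
    tokens += tmp
    vals *= vals < tokens
    if tmp >= vals <= tmp:
        process(tmp)
    size = []
    for z in tokens:
        size.append(log(tokens))
    tokens -= tokens // tmp
    size = 8 - (tmp + 8)
    process(tmp)
    vals -= vals - 30
    log(tokens)
    return vals

for z in tokens:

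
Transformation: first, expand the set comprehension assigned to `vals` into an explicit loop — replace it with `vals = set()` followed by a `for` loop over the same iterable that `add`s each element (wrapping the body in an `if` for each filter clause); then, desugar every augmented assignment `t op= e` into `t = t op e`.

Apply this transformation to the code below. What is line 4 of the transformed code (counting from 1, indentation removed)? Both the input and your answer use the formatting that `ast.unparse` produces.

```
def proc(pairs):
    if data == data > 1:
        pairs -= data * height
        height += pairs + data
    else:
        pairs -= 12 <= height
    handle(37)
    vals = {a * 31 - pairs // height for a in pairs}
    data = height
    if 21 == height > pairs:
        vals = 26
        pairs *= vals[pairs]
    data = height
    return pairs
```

Transformed code:
def proc(pairs):
    if data == data > 1:
        pairs = pairs - data * height
        height = height + (pairs + data)
    else:
        pairs = pairs - (12 <= height)
    handle(37)
    vals = set()
    for a in pairs:
        vals.add(a * 31 - pairs // height)
    data = height
    if 21 == height > pairs:
        vals = 26
        pairs = pairs * vals[pairs]
    data = height
    return pairs

height = height + (pairs + data)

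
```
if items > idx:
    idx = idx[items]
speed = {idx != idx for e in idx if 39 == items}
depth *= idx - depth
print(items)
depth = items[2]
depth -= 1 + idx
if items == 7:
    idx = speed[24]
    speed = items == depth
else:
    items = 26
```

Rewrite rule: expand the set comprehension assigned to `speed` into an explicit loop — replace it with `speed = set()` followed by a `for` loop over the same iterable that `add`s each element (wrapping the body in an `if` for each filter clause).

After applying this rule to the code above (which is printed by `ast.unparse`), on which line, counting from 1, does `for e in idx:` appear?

4

Transformed code:
if items > idx:
    idx = idx[items]
speed = set()
for e in idx:
    if 39 == items:
        speed.add(idx != idx)
depth *= idx - depth
print(items)
depth = items[2]
depth -= 1 + idx
if items == 7:
    idx = speed[24]
    speed = items == depth
else:
    items = 26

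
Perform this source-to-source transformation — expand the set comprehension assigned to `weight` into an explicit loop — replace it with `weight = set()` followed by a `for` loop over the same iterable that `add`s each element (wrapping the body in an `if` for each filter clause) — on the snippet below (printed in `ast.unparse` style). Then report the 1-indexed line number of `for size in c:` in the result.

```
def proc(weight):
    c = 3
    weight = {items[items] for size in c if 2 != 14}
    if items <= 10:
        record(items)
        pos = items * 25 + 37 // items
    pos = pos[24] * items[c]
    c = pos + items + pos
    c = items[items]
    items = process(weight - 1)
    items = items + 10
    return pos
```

4

Transformed code:
def proc(weight):
    c = 3
    weight = set()
    for size in c:
        if 2 != 14:
            weight.add(items[items])
    if items <= 10:
        record(items)
        pos = items * 25 + 37 // items
    pos = pos[24] * items[c]
    c = pos + items + pos
    c = items[items]
    items = process(weight - 1)
    items = items + 10
    return pos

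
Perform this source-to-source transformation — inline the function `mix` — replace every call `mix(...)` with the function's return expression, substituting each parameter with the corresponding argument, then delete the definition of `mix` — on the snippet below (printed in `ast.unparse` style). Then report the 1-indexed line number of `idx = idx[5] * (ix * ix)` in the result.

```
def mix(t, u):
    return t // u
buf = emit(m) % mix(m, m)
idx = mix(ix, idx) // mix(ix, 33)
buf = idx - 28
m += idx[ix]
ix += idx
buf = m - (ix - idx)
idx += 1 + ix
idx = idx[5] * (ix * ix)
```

Transformed code:
buf = emit(m) % (m // m)
idx = ix // idx // (ix // 33)
buf = idx - 28
m += idx[ix]
ix += idx
buf = m - (ix - idx)
idx += 1 + ix
idx = idx[5] * (ix * ix)

8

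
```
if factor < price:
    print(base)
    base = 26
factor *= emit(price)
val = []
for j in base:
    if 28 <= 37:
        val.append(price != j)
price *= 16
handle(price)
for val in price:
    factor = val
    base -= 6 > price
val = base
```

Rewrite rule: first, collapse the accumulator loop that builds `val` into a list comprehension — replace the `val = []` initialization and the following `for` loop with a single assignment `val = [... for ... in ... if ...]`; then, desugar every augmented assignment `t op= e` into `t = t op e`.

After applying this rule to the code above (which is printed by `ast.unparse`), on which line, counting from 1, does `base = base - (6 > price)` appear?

Transformed code:
if factor < price:
    print(base)
    base = 26
factor = factor * emit(price)
val = [price != j for j in base if 28 <= 37]
price = price * 16
handle(price)
for val in price:
    factor = val
    base = base - (6 > price)
val = base

10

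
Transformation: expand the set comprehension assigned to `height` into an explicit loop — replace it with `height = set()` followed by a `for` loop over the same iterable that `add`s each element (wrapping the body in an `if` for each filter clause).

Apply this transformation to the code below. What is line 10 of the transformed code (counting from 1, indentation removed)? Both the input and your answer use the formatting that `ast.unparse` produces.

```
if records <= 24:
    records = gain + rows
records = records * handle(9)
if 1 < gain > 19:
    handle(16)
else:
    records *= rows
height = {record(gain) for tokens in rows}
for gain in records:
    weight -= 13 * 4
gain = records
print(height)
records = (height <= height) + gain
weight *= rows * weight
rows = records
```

Transformed code:
if records <= 24:
    records = gain + rows
records = records * handle(9)
if 1 < gain > 19:
    handle(16)
else:
    records *= rows
height = set()
for tokens in rows:
    height.add(record(gain))
for gain in records:
    weight -= 13 * 4
gain = records
print(height)
records = (height <= height) + gain
weight *= rows * weight
rows = records

height.add(record(gain))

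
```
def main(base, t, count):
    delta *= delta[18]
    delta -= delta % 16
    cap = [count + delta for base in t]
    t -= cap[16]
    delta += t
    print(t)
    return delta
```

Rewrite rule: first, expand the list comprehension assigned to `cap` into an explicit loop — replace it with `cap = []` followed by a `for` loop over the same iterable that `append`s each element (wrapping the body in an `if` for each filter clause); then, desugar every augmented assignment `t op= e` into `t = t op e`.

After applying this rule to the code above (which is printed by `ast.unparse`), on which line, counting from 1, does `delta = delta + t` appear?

Transformed code:
def main(base, t, count):
    delta = delta * delta[18]
    delta = delta - delta % 16
    cap = []
    for base in t:
        cap.append(count + delta)
    t = t - cap[16]
    delta = delta + t
    print(t)
    return delta

8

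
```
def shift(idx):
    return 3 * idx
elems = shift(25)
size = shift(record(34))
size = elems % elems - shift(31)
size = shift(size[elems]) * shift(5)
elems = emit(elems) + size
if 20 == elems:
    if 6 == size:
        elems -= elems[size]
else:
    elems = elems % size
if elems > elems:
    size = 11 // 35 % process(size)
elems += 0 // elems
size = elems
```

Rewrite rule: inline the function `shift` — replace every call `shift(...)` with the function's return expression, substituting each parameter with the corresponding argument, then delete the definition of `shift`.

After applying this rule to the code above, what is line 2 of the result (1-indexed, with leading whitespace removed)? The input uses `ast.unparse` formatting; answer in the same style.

Transformed code:
elems = 3 * 25
size = 3 * record(34)
size = elems % elems - 3 * 31
size = 3 * size[elems] * (3 * 5)
elems = emit(elems) + size
if 20 == elems:
    if 6 == size:
        elems -= elems[size]
else:
    elems = elems % size
if elems > elems:
    size = 11 // 35 % process(size)
elems += 0 // elems
size = elems

size = 3 * record(34)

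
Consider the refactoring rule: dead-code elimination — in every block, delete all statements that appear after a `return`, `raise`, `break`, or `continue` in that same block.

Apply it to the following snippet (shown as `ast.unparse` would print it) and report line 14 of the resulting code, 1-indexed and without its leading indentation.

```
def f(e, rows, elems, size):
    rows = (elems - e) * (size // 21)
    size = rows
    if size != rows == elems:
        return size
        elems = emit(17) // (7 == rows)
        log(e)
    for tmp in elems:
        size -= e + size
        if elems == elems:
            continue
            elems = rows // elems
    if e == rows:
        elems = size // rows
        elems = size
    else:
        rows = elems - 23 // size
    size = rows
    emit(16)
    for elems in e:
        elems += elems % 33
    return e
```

Transformed code:
def f(e, rows, elems, size):
    rows = (elems - e) * (size // 21)
    size = rows
    if size != rows == elems:
        return size
    for tmp in elems:
        size -= e + size
        if elems == elems:
            continue
    if e == rows:
        elems = size // rows
        elems = size
    else:
        rows = elems - 23 // size
    size = rows
    emit(16)
    for elems in e:
        elems += elems % 33
    return e

rows = elems - 23 // size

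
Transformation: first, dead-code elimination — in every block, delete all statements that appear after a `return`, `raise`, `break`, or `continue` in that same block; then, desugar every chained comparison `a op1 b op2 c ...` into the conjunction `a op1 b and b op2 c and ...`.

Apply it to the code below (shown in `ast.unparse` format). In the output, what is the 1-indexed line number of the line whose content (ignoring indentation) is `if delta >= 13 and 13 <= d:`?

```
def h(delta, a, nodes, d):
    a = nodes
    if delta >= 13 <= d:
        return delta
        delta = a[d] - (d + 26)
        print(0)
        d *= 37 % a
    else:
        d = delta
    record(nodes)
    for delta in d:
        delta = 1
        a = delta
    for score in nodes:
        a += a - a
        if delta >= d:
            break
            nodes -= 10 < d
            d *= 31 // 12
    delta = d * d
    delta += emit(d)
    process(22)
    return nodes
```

Transformed code:
def h(delta, a, nodes, d):
    a = nodes
    if delta >= 13 and 13 <= d:
        return delta
    else:
        d = delta
    record(nodes)
    for delta in d:
        delta = 1
        a = delta
    for score in nodes:
        a += a - a
        if delta >= d:
            break
    delta = d * d
    delta += emit(d)
    process(22)
    return nodes

3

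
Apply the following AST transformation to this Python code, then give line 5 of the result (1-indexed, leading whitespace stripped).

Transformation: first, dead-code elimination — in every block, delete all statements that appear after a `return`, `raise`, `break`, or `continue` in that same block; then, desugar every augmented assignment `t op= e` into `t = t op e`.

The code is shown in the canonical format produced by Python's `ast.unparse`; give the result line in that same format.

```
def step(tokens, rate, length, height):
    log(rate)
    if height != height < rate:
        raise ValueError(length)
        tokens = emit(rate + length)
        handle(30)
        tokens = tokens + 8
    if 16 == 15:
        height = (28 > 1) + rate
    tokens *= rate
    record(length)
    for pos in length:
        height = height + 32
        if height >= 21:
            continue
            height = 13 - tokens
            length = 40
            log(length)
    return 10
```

Transformed code:
def step(tokens, rate, length, height):
    log(rate)
    if height != height < rate:
        raise ValueError(length)
    if 16 == 15:
        height = (28 > 1) + rate
    tokens = tokens * rate
    record(length)
    for pos in length:
        height = height + 32
        if height >= 21:
            continue
    return 10

if 16 == 15:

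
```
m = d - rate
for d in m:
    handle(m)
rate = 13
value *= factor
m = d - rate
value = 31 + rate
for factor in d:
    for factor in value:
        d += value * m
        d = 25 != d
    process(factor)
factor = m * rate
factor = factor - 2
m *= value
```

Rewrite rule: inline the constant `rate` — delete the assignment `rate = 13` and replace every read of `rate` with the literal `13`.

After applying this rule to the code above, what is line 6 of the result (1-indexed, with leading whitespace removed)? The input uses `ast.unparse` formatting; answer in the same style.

Transformed code:
m = d - 13
for d in m:
    handle(m)
value *= factor
m = d - 13
value = 31 + 13
for factor in d:
    for factor in value:
        d += value * m
        d = 25 != d
    process(factor)
factor = m * 13
factor = factor - 2
m *= value

value = 31 + 13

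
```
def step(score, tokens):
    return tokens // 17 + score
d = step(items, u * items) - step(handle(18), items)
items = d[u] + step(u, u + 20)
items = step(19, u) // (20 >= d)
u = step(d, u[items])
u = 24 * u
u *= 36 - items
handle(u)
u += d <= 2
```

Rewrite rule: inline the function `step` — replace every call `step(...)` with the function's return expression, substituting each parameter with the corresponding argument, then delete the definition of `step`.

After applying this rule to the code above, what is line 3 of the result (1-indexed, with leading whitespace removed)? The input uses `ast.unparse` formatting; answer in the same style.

Transformed code:
d = u * items // 17 + items - (items // 17 + handle(18))
items = d[u] + ((u + 20) // 17 + u)
items = (u // 17 + 19) // (20 >= d)
u = u[items] // 17 + d
u = 24 * u
u *= 36 - items
handle(u)
u += d <= 2

items = (u // 17 + 19) // (20 >= d)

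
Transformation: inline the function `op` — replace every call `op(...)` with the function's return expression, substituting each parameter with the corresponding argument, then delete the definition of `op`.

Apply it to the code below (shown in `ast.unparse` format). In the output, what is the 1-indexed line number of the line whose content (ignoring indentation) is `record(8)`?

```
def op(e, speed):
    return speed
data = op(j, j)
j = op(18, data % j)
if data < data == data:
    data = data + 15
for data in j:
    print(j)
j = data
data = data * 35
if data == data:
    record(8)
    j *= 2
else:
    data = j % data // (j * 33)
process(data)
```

10

Transformed code:
data = j
j = data % j
if data < data == data:
    data = data + 15
for data in j:
    print(j)
j = data
data = data * 35
if data == data:
    record(8)
    j *= 2
else:
    data = j % data // (j * 33)
process(data)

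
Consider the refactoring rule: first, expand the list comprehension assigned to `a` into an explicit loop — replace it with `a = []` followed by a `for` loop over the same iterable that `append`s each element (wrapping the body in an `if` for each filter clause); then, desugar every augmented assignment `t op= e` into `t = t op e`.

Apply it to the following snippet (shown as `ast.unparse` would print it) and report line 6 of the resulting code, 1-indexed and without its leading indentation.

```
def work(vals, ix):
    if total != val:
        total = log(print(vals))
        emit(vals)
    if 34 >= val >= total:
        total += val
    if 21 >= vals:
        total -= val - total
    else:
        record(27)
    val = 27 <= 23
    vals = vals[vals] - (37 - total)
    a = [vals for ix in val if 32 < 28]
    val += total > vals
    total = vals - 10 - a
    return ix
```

Transformed code:
def work(vals, ix):
    if total != val:
        total = log(print(vals))
        emit(vals)
    if 34 >= val >= total:
        total = total + val
    if 21 >= vals:
        total = total - (val - total)
    else:
        record(27)
    val = 27 <= 23
    vals = vals[vals] - (37 - total)
    a = []
    for ix in val:
        if 32 < 28:
            a.append(vals)
    val = val + (total > vals)
    total = vals - 10 - a
    return ix

total = total + val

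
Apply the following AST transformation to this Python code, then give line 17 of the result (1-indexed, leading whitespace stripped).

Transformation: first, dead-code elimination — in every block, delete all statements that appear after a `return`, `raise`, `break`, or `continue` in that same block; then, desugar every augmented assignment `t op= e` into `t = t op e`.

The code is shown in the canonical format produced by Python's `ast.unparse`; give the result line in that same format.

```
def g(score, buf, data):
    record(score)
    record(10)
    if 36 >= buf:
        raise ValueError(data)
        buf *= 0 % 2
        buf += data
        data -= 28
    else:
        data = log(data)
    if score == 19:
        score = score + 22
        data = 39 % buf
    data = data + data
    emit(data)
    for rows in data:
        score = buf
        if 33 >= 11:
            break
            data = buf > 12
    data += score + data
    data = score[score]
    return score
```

data = data + (score + data)

Transformed code:
def g(score, buf, data):
    record(score)
    record(10)
    if 36 >= buf:
        raise ValueError(data)
    else:
        data = log(data)
    if score == 19:
        score = score + 22
        data = 39 % buf
    data = data + data
    emit(data)
    for rows in data:
        score = buf
        if 33 >= 11:
            break
    data = data + (score + data)
    data = score[score]
    return score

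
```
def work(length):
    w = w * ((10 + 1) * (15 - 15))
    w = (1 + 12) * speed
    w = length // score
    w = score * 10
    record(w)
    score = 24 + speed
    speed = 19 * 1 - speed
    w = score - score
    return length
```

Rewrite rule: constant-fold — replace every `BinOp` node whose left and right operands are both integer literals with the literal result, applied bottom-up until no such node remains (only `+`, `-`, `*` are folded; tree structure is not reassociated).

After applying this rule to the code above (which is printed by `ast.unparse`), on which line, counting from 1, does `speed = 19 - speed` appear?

Transformed code:
def work(length):
    w = w * 0
    w = 13 * speed
    w = length // score
    w = score * 10
    record(w)
    score = 24 + speed
    speed = 19 - speed
    w = score - score
    return length

8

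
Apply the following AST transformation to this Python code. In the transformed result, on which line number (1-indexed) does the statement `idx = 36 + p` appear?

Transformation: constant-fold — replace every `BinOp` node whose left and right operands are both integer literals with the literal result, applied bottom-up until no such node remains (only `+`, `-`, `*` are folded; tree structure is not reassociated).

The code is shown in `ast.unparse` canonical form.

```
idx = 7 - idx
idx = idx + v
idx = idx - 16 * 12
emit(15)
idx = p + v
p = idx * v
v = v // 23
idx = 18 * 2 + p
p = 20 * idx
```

8

Transformed code:
idx = 7 - idx
idx = idx + v
idx = idx - 192
emit(15)
idx = p + v
p = idx * v
v = v // 23
idx = 36 + p
p = 20 * idx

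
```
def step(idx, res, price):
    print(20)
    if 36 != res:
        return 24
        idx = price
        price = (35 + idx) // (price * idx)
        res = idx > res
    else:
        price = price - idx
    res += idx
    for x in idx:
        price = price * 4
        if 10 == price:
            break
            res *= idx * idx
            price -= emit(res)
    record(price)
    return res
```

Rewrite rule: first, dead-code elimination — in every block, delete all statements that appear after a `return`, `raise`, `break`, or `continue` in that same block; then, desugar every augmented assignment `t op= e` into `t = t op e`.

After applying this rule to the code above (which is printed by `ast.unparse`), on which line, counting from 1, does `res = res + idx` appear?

7

Transformed code:
def step(idx, res, price):
    print(20)
    if 36 != res:
        return 24
    else:
        price = price - idx
    res = res + idx
    for x in idx:
        price = price * 4
        if 10 == price:
            break
    record(price)
    return res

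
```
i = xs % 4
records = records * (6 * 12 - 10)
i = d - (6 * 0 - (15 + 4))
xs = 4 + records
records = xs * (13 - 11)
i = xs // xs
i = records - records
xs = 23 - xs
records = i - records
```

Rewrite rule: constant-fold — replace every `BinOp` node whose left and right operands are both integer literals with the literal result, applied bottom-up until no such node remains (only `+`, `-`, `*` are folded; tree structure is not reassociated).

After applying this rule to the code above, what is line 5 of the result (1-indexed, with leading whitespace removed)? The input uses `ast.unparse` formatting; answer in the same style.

records = xs * 2

Transformed code:
i = xs % 4
records = records * 62
i = d - -19
xs = 4 + records
records = xs * 2
i = xs // xs
i = records - records
xs = 23 - xs
records = i - records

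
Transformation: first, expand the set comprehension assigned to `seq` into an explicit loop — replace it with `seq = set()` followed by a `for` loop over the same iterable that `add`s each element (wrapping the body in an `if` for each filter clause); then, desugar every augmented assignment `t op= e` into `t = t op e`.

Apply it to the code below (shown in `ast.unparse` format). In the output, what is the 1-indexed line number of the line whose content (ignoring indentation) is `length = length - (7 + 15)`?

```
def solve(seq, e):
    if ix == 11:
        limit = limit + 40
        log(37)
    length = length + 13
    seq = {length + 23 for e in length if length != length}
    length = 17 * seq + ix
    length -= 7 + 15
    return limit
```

11

Transformed code:
def solve(seq, e):
    if ix == 11:
        limit = limit + 40
        log(37)
    length = length + 13
    seq = set()
    for e in length:
        if length != length:
            seq.add(length + 23)
    length = 17 * seq + ix
    length = length - (7 + 15)
    return limit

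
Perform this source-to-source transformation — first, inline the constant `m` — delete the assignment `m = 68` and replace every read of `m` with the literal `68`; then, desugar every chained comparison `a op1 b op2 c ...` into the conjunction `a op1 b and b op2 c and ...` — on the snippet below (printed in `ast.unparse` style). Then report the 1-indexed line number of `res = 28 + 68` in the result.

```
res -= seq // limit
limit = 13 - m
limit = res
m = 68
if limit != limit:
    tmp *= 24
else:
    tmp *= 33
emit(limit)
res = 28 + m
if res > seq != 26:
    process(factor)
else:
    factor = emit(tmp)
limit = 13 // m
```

Transformed code:
res -= seq // limit
limit = 13 - 68
limit = res
if limit != limit:
    tmp *= 24
else:
    tmp *= 33
emit(limit)
res = 28 + 68
if res > seq and seq != 26:
    process(factor)
else:
    factor = emit(tmp)
limit = 13 // 68

9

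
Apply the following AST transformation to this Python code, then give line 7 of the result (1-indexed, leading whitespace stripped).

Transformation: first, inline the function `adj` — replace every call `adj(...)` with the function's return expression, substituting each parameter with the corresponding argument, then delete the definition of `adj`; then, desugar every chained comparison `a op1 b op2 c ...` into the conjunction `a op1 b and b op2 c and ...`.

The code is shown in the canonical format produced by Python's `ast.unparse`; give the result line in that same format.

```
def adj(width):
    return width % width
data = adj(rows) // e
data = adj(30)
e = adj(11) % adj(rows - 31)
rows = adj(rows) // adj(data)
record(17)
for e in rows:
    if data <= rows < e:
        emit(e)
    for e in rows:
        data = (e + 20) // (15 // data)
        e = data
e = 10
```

Transformed code:
data = rows % rows // e
data = 30 % 30
e = 11 % 11 % ((rows - 31) % (rows - 31))
rows = rows % rows // (data % data)
record(17)
for e in rows:
    if data <= rows and rows < e:
        emit(e)
    for e in rows:
        data = (e + 20) // (15 // data)
        e = data
e = 10

if data <= rows and rows < e:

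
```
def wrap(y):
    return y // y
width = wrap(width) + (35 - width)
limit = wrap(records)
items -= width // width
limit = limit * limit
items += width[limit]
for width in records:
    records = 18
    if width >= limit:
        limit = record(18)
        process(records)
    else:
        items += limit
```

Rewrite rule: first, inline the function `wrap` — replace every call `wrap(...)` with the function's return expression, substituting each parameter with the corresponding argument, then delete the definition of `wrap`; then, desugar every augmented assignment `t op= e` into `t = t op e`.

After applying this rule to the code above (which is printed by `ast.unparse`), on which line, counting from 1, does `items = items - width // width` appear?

Transformed code:
width = width // width + (35 - width)
limit = records // records
items = items - width // width
limit = limit * limit
items = items + width[limit]
for width in records:
    records = 18
    if width >= limit:
        limit = record(18)
        process(records)
    else:
        items = items + limit

3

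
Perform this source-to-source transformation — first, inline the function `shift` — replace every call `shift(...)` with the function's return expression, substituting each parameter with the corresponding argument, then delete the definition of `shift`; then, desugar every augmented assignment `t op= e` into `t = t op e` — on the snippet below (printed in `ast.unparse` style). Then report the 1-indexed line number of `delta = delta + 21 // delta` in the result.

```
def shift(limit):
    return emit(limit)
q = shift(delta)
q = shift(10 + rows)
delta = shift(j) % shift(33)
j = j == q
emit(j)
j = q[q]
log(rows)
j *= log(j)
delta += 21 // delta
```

Transformed code:
q = emit(delta)
q = emit(10 + rows)
delta = emit(j) % emit(33)
j = j == q
emit(j)
j = q[q]
log(rows)
j = j * log(j)
delta = delta + 21 // delta

9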